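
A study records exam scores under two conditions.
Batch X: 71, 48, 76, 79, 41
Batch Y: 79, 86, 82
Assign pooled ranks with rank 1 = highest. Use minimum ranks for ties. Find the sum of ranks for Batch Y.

Sorted (descending): 86, 82, 79, 79, 76, 71, 48, 41
The 2 values of 79 occupy positions 3–4 → each gets rank 3.
Batch Y values → pooled ranks: 79→3, 86→1, 82→2
Rank sum = 3 + 1 + 2 = 6

6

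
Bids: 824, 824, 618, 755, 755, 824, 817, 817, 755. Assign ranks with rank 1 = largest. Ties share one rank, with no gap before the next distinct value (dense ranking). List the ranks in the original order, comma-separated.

1, 1, 4, 3, 3, 1, 2, 2, 3

Sorted (descending): 824, 824, 824, 817, 817, 755, 755, 755, 618
The 3 values of 824 share dense rank 1.
The 2 values of 817 share dense rank 2.
The 3 values of 755 share dense rank 3.
Remaining distinct values take the next consecutive integers.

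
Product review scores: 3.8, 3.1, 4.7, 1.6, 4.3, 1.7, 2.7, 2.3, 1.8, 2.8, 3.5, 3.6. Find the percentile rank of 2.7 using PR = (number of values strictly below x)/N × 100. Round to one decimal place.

N = 12.
Strictly below 2.7: 4. Equal to 2.7: 1.
PR = 4/12 × 100 = 33.3

33.3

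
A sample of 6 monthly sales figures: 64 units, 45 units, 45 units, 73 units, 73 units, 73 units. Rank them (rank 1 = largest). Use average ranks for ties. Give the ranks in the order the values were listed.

4, 5.5, 5.5, 2, 2, 2

Sorted (descending): 73, 73, 73, 64, 45, 45
The 3 values of 73 occupy positions 1–3 → average rank 2.
The 2 values of 45 occupy positions 5–6 → average rank (5+6)/2 = 5.5.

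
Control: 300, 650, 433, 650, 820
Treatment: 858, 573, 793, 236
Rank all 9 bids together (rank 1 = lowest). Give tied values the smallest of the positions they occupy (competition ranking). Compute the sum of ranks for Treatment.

Sorted (ascending): 236, 300, 433, 573, 650, 650, 793, 820, 858
The 2 values of 650 occupy positions 5–6 → each gets rank 5.
Treatment values → pooled ranks: 858→9, 573→4, 793→7, 236→1
Rank sum = 9 + 4 + 7 + 1 = 21

21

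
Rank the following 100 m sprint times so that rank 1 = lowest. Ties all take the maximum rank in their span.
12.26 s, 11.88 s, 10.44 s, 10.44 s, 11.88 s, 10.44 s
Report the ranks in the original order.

Sorted (ascending): 10.44, 10.44, 10.44, 11.88, 11.88, 12.26
The 3 values of 10.44 occupy positions 1–3 → each gets rank 3.
The 2 values of 11.88 occupy positions 4–5 → each gets rank 5.

6, 5, 3, 3, 5, 3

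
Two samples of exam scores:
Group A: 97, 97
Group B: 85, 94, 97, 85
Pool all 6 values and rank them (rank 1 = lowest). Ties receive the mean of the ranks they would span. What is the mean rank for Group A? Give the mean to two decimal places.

5.00

Sorted (ascending): 85, 85, 94, 97, 97, 97
The 2 values of 85 occupy positions 1–2 → average rank (1+2)/2 = 1.5.
The 3 values of 97 occupy positions 4–6 → average rank 5.
Group A values → pooled ranks: 97→5, 97→5
Mean rank = (5 + 5) / 2 = 5.00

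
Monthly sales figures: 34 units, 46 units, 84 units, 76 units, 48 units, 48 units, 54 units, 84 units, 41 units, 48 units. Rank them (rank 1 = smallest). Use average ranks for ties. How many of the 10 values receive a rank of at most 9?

8

Sorted (ascending): 34, 41, 46, 48, 48, 48, 54, 76, 84, 84
The 3 values of 48 occupy positions 4–6 → average rank 5.
The 2 values of 84 occupy positions 9–10 → average rank (9+10)/2 = 9.5.
Ranks ≤ 9: {1, 2, 3, 5, 5, 5, 7, 8} → 8 values.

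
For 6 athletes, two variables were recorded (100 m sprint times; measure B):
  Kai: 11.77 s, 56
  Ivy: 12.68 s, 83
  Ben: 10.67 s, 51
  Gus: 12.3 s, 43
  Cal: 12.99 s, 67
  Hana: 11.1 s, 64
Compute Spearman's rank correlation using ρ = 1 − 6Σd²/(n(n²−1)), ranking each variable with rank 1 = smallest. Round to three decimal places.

0.543

Ranks of variable 1: 3, 5, 1, 4, 6, 2
Ranks of variable 2: 3, 6, 2, 1, 5, 4
d = r₁ − r₂: 0, -1, -1, 3, 1, -2
d²: 0, 1, 1, 9, 1, 4; Σd² = 16
ρ = 1 − 6·16/(6·35) = 1 − 96/210 = 0.543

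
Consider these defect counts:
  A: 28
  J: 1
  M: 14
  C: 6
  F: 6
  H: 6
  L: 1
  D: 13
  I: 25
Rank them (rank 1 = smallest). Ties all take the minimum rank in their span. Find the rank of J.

Sorted (ascending): 1, 1, 6, 6, 6, 13, 14, 25, 28
The 2 values of 1 occupy positions 1–2 → each gets rank 1.
The 3 values of 6 occupy positions 3–5 → each gets rank 3.
J has value 1 → rank 1.

1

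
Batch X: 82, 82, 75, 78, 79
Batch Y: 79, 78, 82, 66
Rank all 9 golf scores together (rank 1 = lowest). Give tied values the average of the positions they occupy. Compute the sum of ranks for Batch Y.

Sorted (ascending): 66, 75, 78, 78, 79, 79, 82, 82, 82
The 2 values of 78 occupy positions 3–4 → average rank (3+4)/2 = 3.5.
The 2 values of 79 occupy positions 5–6 → average rank (5+6)/2 = 5.5.
The 3 values of 82 occupy positions 7–9 → average rank 8.
Batch Y values → pooled ranks: 79→5.5, 78→3.5, 82→8, 66→1
Rank sum = 5.5 + 3.5 + 8 + 1 = 18

18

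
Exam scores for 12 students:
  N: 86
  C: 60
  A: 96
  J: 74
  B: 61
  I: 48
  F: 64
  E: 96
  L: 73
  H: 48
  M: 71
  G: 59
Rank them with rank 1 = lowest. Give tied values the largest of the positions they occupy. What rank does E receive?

12

Sorted (ascending): 48, 48, 59, 60, 61, 64, 71, 73, 74, 86, 96, 96
The 2 values of 48 occupy positions 1–2 → each gets rank 2.
The 2 values of 96 occupy positions 11–12 → each gets rank 12.
E has value 96 → rank 12.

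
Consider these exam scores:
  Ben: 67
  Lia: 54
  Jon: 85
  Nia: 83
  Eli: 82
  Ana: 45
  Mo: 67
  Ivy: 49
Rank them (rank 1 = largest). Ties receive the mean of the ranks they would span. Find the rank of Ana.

8

Sorted (descending): 85, 83, 82, 67, 67, 54, 49, 45
The 2 values of 67 occupy positions 4–5 → average rank (4+5)/2 = 4.5.
Ana has value 45 → rank 8.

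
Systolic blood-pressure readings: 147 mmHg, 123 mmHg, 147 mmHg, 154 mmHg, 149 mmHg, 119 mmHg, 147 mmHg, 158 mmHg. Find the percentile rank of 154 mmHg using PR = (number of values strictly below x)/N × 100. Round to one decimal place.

N = 8.
Strictly below 154: 6. Equal to 154: 1.
PR = 6/8 × 100 = 75.0

75.0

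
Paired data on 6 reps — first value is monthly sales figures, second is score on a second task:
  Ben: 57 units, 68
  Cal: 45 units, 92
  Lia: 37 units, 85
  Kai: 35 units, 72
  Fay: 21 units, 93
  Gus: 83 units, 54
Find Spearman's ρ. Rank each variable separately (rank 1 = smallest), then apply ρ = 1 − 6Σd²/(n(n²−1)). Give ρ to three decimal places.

-0.771

Ranks of variable 1: 5, 4, 3, 2, 1, 6
Ranks of variable 2: 2, 5, 4, 3, 6, 1
d = r₁ − r₂: 3, -1, -1, -1, -5, 5
d²: 9, 1, 1, 1, 25, 25; Σd² = 62
ρ = 1 − 6·62/(6·35) = 1 − 372/210 = -0.771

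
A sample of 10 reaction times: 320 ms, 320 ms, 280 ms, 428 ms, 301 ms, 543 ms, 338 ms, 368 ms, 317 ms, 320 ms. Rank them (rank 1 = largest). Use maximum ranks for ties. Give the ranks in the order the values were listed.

7, 7, 10, 2, 9, 1, 4, 3, 8, 7

Sorted (descending): 543, 428, 368, 338, 320, 320, 320, 317, 301, 280
The 3 values of 320 occupy positions 5–7 → each gets rank 7.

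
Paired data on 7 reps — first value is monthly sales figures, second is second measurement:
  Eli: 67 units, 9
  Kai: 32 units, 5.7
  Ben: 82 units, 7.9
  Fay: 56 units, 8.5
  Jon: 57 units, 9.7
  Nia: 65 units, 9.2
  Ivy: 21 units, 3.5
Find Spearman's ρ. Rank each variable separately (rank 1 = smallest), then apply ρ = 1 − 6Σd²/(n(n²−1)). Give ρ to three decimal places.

Ranks of variable 1: 6, 2, 7, 3, 4, 5, 1
Ranks of variable 2: 5, 2, 3, 4, 7, 6, 1
d = r₁ − r₂: 1, 0, 4, -1, -3, -1, 0
d²: 1, 0, 16, 1, 9, 1, 0; Σd² = 28
ρ = 1 − 6·28/(7·48) = 1 − 168/336 = 0.500

0.500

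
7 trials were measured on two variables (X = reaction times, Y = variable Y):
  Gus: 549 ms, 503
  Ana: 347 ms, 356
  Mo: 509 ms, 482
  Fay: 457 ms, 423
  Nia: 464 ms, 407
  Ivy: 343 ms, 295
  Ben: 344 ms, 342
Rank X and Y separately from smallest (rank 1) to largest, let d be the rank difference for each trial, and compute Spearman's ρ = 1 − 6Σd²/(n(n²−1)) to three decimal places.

0.964

Ranks of variable 1: 7, 3, 6, 4, 5, 1, 2
Ranks of variable 2: 7, 3, 6, 5, 4, 1, 2
d = r₁ − r₂: 0, 0, 0, -1, 1, 0, 0
d²: 0, 0, 0, 1, 1, 0, 0; Σd² = 2
ρ = 1 − 6·2/(7·48) = 1 − 12/336 = 0.964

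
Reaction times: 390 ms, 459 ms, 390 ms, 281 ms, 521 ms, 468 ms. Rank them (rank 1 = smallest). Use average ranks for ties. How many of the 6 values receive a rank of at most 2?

Sorted (ascending): 281, 390, 390, 459, 468, 521
The 2 values of 390 occupy positions 2–3 → average rank (2+3)/2 = 2.5.
Ranks ≤ 2: {1} → 1 value.

1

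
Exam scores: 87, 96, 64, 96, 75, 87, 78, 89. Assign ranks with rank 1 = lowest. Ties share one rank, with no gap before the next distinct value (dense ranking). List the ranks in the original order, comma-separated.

Sorted (ascending): 64, 75, 78, 87, 87, 89, 96, 96
The 2 values of 87 share dense rank 4.
The 2 values of 96 share dense rank 6.
Remaining distinct values take the next consecutive integers.

4, 6, 1, 6, 2, 4, 3, 5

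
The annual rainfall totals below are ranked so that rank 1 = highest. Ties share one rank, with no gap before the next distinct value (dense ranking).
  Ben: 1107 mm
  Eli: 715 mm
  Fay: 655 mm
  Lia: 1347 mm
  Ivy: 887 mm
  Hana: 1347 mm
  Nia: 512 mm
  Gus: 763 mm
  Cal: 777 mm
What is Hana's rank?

Sorted (descending): 1347, 1347, 1107, 887, 777, 763, 715, 655, 512
The 2 values of 1347 share dense rank 1.
Remaining distinct values take the next consecutive integers.
Hana has value 1347 mm → rank 1.

1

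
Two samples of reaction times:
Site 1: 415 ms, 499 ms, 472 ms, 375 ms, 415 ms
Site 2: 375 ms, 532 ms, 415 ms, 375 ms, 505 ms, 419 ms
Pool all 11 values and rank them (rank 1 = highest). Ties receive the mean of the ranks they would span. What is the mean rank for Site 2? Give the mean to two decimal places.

5.83

Sorted (descending): 532, 505, 499, 472, 419, 415, 415, 415, 375, 375, 375
The 3 values of 415 occupy positions 6–8 → average rank 7.
The 3 values of 375 occupy positions 9–11 → average rank 10.
Site 2 values → pooled ranks: 375→10, 532→1, 415→7, 375→10, 505→2, 419→5
Mean rank = (10 + 1 + 7 + 10 + 2 + 5) / 6 = 5.83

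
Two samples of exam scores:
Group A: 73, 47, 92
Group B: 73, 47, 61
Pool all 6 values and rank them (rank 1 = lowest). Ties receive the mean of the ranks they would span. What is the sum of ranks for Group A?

Sorted (ascending): 47, 47, 61, 73, 73, 92
The 2 values of 47 occupy positions 1–2 → average rank (1+2)/2 = 1.5.
The 2 values of 73 occupy positions 4–5 → average rank (4+5)/2 = 4.5.
Group A values → pooled ranks: 73→4.5, 47→1.5, 92→6
Rank sum = 4.5 + 1.5 + 6 = 12

12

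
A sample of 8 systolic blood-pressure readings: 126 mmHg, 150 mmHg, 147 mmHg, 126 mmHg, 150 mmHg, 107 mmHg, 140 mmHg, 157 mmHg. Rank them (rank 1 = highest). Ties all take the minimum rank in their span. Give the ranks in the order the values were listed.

6, 2, 4, 6, 2, 8, 5, 1

Sorted (descending): 157, 150, 150, 147, 140, 126, 126, 107
The 2 values of 150 occupy positions 2–3 → each gets rank 2.
The 2 values of 126 occupy positions 6–7 → each gets rank 6.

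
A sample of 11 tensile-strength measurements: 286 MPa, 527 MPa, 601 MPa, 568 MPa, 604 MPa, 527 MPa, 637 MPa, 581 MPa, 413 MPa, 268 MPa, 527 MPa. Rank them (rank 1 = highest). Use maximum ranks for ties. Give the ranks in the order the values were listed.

Sorted (descending): 637, 604, 601, 581, 568, 527, 527, 527, 413, 286, 268
The 3 values of 527 occupy positions 6–8 → each gets rank 8.

10, 8, 3, 5, 2, 8, 1, 4, 9, 11, 8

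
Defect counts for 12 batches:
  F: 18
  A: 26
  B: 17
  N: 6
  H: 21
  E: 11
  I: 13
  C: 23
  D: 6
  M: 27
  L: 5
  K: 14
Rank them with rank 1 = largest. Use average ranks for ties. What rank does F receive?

Sorted (descending): 27, 26, 23, 21, 18, 17, 14, 13, 11, 6, 6, 5
The 2 values of 6 occupy positions 10–11 → average rank (10+11)/2 = 10.5.
F has value 18 → rank 5.

5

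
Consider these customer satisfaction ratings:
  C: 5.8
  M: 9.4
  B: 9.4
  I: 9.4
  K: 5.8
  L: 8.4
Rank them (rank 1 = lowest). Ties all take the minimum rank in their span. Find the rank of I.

Sorted (ascending): 5.8, 5.8, 8.4, 9.4, 9.4, 9.4
The 2 values of 5.8 occupy positions 1–2 → each gets rank 1.
The 3 values of 9.4 occupy positions 4–6 → each gets rank 4.
I has value 9.4 → rank 4.

4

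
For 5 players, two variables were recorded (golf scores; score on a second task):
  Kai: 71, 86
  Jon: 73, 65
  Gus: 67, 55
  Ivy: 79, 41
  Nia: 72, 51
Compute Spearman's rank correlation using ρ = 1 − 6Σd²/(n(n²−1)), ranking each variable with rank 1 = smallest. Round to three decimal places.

-0.500

Ranks of variable 1: 2, 4, 1, 5, 3
Ranks of variable 2: 5, 4, 3, 1, 2
d = r₁ − r₂: -3, 0, -2, 4, 1
d²: 9, 0, 4, 16, 1; Σd² = 30
ρ = 1 − 6·30/(5·24) = 1 − 180/120 = -0.500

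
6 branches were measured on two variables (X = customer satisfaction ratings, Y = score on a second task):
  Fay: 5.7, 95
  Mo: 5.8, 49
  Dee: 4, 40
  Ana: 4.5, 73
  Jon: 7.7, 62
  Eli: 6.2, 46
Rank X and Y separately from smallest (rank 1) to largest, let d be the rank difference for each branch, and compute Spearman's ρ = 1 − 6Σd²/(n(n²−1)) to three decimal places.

Ranks of variable 1: 3, 4, 1, 2, 6, 5
Ranks of variable 2: 6, 3, 1, 5, 4, 2
d = r₁ − r₂: -3, 1, 0, -3, 2, 3
d²: 9, 1, 0, 9, 4, 9; Σd² = 32
ρ = 1 − 6·32/(6·35) = 1 − 192/210 = 0.086

0.086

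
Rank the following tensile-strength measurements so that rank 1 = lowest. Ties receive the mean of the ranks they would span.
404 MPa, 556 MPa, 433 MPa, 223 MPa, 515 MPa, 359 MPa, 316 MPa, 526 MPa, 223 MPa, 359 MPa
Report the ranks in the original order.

Sorted (ascending): 223, 223, 316, 359, 359, 404, 433, 515, 526, 556
The 2 values of 223 occupy positions 1–2 → average rank (1+2)/2 = 1.5.
The 2 values of 359 occupy positions 4–5 → average rank (4+5)/2 = 4.5.

6, 10, 7, 1.5, 8, 4.5, 3, 9, 1.5, 4.5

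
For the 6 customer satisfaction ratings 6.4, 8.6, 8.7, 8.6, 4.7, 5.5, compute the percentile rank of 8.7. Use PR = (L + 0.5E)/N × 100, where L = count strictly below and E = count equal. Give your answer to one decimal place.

N = 6.
Strictly below 8.7: 5. Equal to 8.7: 1.
PR = (5 + 0.5·1)/6 × 100 = 91.7

91.7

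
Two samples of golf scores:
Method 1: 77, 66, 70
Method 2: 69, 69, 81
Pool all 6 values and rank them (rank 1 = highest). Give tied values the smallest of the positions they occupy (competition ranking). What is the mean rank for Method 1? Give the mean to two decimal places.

Sorted (descending): 81, 77, 70, 69, 69, 66
The 2 values of 69 occupy positions 4–5 → each gets rank 4.
Method 1 values → pooled ranks: 77→2, 66→6, 70→3
Mean rank = (2 + 6 + 3) / 3 = 3.67

3.67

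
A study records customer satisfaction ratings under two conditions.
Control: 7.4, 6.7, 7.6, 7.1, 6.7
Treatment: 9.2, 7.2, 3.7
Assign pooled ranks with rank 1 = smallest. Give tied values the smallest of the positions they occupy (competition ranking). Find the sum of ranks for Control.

21

Sorted (ascending): 3.7, 6.7, 6.7, 7.1, 7.2, 7.4, 7.6, 9.2
The 2 values of 6.7 occupy positions 2–3 → each gets rank 2.
Control values → pooled ranks: 7.4→6, 6.7→2, 7.6→7, 7.1→4, 6.7→2
Rank sum = 6 + 2 + 7 + 4 + 2 = 21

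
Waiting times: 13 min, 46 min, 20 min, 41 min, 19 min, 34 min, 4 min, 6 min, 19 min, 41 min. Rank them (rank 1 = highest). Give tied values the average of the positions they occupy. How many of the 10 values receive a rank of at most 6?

5

Sorted (descending): 46, 41, 41, 34, 20, 19, 19, 13, 6, 4
The 2 values of 41 occupy positions 2–3 → average rank (2+3)/2 = 2.5.
The 2 values of 19 occupy positions 6–7 → average rank (6+7)/2 = 6.5.
Ranks ≤ 6: {1, 2.5, 2.5, 4, 5} → 5 values.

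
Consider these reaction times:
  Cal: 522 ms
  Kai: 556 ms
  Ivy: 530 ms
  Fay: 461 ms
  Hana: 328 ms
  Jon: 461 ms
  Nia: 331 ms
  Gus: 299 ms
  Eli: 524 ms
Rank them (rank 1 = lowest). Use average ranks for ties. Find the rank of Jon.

4.5

Sorted (ascending): 299, 328, 331, 461, 461, 522, 524, 530, 556
The 2 values of 461 occupy positions 4–5 → average rank (4+5)/2 = 4.5.
Jon has value 461 ms → rank 4.5.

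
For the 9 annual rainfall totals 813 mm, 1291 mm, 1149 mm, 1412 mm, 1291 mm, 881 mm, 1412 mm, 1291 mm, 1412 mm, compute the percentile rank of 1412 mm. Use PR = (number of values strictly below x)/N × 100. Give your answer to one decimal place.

66.7

N = 9.
Strictly below 1412: 6. Equal to 1412: 3.
PR = 6/9 × 100 = 66.7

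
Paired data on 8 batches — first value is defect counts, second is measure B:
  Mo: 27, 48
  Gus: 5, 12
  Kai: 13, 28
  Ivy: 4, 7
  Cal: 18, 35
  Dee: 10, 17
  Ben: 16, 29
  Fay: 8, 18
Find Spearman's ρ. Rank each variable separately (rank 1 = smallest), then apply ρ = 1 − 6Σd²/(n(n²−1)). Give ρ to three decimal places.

Ranks of variable 1: 8, 2, 5, 1, 7, 4, 6, 3
Ranks of variable 2: 8, 2, 5, 1, 7, 3, 6, 4
d = r₁ − r₂: 0, 0, 0, 0, 0, 1, 0, -1
d²: 0, 0, 0, 0, 0, 1, 0, 1; Σd² = 2
ρ = 1 − 6·2/(8·63) = 1 − 12/504 = 0.976

0.976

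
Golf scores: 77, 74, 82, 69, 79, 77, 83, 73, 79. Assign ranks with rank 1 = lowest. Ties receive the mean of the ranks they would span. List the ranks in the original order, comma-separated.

Sorted (ascending): 69, 73, 74, 77, 77, 79, 79, 82, 83
The 2 values of 77 occupy positions 4–5 → average rank (4+5)/2 = 4.5.
The 2 values of 79 occupy positions 6–7 → average rank (6+7)/2 = 6.5.

4.5, 3, 8, 1, 6.5, 4.5, 9, 2, 6.5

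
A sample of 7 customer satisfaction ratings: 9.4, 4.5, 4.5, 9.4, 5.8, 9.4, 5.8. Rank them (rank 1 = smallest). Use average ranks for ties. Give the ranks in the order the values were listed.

6, 1.5, 1.5, 6, 3.5, 6, 3.5

Sorted (ascending): 4.5, 4.5, 5.8, 5.8, 9.4, 9.4, 9.4
The 2 values of 4.5 occupy positions 1–2 → average rank (1+2)/2 = 1.5.
The 2 values of 5.8 occupy positions 3–4 → average rank (3+4)/2 = 3.5.
The 3 values of 9.4 occupy positions 5–7 → average rank 6.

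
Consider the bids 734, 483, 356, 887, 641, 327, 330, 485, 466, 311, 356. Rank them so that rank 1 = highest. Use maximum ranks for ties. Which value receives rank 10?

Sorted (descending): 887, 734, 641, 485, 483, 466, 356, 356, 330, 327, 311
The 2 values of 356 occupy positions 7–8 → each gets rank 8.
Rank 10 → value 327.

327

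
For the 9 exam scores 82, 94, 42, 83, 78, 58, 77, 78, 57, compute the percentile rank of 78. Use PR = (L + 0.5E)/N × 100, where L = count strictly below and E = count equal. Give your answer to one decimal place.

N = 9.
Strictly below 78: 4. Equal to 78: 2.
PR = (4 + 0.5·2)/9 × 100 = 55.6

55.6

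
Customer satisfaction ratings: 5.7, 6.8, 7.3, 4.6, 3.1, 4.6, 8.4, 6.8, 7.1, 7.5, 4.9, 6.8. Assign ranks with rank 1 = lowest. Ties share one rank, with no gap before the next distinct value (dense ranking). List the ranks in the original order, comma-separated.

Sorted (ascending): 3.1, 4.6, 4.6, 4.9, 5.7, 6.8, 6.8, 6.8, 7.1, 7.3, 7.5, 8.4
The 2 values of 4.6 share dense rank 2.
The 3 values of 6.8 share dense rank 5.
Remaining distinct values take the next consecutive integers.

4, 5, 7, 2, 1, 2, 9, 5, 6, 8, 3, 5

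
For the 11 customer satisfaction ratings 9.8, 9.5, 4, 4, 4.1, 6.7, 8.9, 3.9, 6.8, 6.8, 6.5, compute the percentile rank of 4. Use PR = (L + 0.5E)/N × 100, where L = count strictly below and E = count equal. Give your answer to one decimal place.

18.2

N = 11.
Strictly below 4: 1. Equal to 4: 2.
PR = (1 + 0.5·2)/11 × 100 = 18.2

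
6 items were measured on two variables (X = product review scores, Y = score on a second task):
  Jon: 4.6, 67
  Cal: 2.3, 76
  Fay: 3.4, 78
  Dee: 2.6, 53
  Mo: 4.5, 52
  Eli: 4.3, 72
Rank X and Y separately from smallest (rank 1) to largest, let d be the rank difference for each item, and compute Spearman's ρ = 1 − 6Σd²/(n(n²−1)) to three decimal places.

Ranks of variable 1: 6, 1, 3, 2, 5, 4
Ranks of variable 2: 3, 5, 6, 2, 1, 4
d = r₁ − r₂: 3, -4, -3, 0, 4, 0
d²: 9, 16, 9, 0, 16, 0; Σd² = 50
ρ = 1 − 6·50/(6·35) = 1 − 300/210 = -0.429

-0.429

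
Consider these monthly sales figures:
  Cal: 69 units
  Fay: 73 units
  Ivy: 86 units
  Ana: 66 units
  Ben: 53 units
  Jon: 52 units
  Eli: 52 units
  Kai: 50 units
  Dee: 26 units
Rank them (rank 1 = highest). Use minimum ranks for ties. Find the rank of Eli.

6

Sorted (descending): 86, 73, 69, 66, 53, 52, 52, 50, 26
The 2 values of 52 occupy positions 6–7 → each gets rank 6.
Eli has value 52 units → rank 6.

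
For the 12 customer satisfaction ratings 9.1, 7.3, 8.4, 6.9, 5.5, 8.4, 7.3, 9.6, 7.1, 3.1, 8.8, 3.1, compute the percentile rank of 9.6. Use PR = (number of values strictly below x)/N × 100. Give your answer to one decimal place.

91.7

N = 12.
Strictly below 9.6: 11. Equal to 9.6: 1.
PR = 11/12 × 100 = 91.7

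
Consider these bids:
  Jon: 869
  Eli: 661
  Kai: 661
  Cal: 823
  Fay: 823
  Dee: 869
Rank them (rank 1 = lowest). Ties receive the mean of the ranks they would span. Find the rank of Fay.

3.5

Sorted (ascending): 661, 661, 823, 823, 869, 869
The 2 values of 661 occupy positions 1–2 → average rank (1+2)/2 = 1.5.
The 2 values of 823 occupy positions 3–4 → average rank (3+4)/2 = 3.5.
The 2 values of 869 occupy positions 5–6 → average rank (5+6)/2 = 5.5.
Fay has value 823 → rank 3.5.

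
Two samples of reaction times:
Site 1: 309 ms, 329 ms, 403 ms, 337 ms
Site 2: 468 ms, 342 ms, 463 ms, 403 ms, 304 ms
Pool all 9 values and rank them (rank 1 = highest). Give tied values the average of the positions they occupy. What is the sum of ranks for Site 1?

24.5

Sorted (descending): 468, 463, 403, 403, 342, 337, 329, 309, 304
The 2 values of 403 occupy positions 3–4 → average rank (3+4)/2 = 3.5.
Site 1 values → pooled ranks: 309→8, 329→7, 403→3.5, 337→6
Rank sum = 8 + 7 + 3.5 + 6 = 24.5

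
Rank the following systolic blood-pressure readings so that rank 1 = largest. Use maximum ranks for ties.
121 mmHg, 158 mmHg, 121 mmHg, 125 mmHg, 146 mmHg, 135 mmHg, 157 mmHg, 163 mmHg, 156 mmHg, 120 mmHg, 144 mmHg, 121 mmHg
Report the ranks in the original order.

Sorted (descending): 163, 158, 157, 156, 146, 144, 135, 125, 121, 121, 121, 120
The 3 values of 121 occupy positions 9–11 → each gets rank 11.

11, 2, 11, 8, 5, 7, 3, 1, 4, 12, 6, 11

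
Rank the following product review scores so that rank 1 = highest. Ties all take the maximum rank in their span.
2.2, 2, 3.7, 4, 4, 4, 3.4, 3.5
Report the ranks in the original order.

7, 8, 4, 3, 3, 3, 6, 5

Sorted (descending): 4, 4, 4, 3.7, 3.5, 3.4, 2.2, 2
The 3 values of 4 occupy positions 1–3 → each gets rank 3.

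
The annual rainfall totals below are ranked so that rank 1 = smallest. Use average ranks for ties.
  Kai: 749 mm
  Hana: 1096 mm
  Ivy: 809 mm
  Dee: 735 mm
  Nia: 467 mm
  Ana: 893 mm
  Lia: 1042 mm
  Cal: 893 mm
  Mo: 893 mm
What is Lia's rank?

8

Sorted (ascending): 467, 735, 749, 809, 893, 893, 893, 1042, 1096
The 3 values of 893 occupy positions 5–7 → average rank 6.
Lia has value 1042 mm → rank 8.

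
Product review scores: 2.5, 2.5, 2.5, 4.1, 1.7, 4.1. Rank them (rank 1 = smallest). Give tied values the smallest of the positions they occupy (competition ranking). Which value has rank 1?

1.7

Sorted (ascending): 1.7, 2.5, 2.5, 2.5, 4.1, 4.1
The 3 values of 2.5 occupy positions 2–4 → each gets rank 2.
The 2 values of 4.1 occupy positions 5–6 → each gets rank 5.
Rank 1 → value 1.7.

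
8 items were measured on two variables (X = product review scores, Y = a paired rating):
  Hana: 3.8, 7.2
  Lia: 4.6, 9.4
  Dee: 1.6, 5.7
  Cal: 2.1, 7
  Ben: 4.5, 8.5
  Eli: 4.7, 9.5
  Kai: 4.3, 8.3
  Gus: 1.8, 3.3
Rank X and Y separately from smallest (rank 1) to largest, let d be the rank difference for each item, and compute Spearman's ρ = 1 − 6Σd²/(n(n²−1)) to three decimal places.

Ranks of variable 1: 4, 7, 1, 3, 6, 8, 5, 2
Ranks of variable 2: 4, 7, 2, 3, 6, 8, 5, 1
d = r₁ − r₂: 0, 0, -1, 0, 0, 0, 0, 1
d²: 0, 0, 1, 0, 0, 0, 0, 1; Σd² = 2
ρ = 1 − 6·2/(8·63) = 1 − 12/504 = 0.976

0.976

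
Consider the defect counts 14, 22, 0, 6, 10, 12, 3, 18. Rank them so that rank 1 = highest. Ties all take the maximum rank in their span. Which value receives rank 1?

Sorted (descending): 22, 18, 14, 12, 10, 6, 3, 0
No ties — each value takes its position as its rank.
Rank 1 → value 22.

22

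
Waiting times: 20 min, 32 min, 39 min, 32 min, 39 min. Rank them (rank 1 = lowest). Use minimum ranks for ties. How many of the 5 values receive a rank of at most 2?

3

Sorted (ascending): 20, 32, 32, 39, 39
The 2 values of 32 occupy positions 2–3 → each gets rank 2.
The 2 values of 39 occupy positions 4–5 → each gets rank 4.
Ranks ≤ 2: {1, 2, 2} → 3 values.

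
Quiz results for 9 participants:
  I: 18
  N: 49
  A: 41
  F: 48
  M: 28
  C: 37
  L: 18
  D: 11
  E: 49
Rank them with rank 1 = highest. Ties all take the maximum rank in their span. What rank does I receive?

Sorted (descending): 49, 49, 48, 41, 37, 28, 18, 18, 11
The 2 values of 49 occupy positions 1–2 → each gets rank 2.
The 2 values of 18 occupy positions 7–8 → each gets rank 8.
I has value 18 → rank 8.

8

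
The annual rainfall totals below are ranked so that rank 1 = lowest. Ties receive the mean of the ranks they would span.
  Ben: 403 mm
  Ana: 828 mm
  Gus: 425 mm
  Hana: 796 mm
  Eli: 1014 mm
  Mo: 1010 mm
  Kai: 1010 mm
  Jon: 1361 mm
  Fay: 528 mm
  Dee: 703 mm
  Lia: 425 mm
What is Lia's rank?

2.5

Sorted (ascending): 403, 425, 425, 528, 703, 796, 828, 1010, 1010, 1014, 1361
The 2 values of 425 occupy positions 2–3 → average rank (2+3)/2 = 2.5.
The 2 values of 1010 occupy positions 8–9 → average rank (8+9)/2 = 8.5.
Lia has value 425 mm → rank 2.5.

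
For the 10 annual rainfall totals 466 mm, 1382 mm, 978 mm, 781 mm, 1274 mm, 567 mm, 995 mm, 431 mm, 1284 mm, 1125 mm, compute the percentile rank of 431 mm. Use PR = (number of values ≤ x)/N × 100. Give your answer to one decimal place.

10.0

N = 10.
Strictly below 431: 0. Equal to 431: 1.
PR = 1/10 × 100 = 10.0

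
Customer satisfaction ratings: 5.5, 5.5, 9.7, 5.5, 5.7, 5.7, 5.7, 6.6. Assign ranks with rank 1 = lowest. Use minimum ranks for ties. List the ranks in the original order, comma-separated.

Sorted (ascending): 5.5, 5.5, 5.5, 5.7, 5.7, 5.7, 6.6, 9.7
The 3 values of 5.5 occupy positions 1–3 → each gets rank 1.
The 3 values of 5.7 occupy positions 4–6 → each gets rank 4.

1, 1, 8, 1, 4, 4, 4, 7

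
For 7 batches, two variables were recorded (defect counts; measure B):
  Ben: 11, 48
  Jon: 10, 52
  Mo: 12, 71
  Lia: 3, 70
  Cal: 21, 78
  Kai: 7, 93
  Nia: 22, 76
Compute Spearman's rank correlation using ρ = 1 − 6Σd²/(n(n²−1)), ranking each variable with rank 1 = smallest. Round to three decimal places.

Ranks of variable 1: 4, 3, 5, 1, 6, 2, 7
Ranks of variable 2: 1, 2, 4, 3, 6, 7, 5
d = r₁ − r₂: 3, 1, 1, -2, 0, -5, 2
d²: 9, 1, 1, 4, 0, 25, 4; Σd² = 44
ρ = 1 − 6·44/(7·48) = 1 − 264/336 = 0.214

0.214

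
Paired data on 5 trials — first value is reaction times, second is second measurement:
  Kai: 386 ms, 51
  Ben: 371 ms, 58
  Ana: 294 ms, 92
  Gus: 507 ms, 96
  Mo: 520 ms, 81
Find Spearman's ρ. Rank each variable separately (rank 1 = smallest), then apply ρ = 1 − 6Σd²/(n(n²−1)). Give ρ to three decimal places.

Ranks of variable 1: 3, 2, 1, 4, 5
Ranks of variable 2: 1, 2, 4, 5, 3
d = r₁ − r₂: 2, 0, -3, -1, 2
d²: 4, 0, 9, 1, 4; Σd² = 18
ρ = 1 − 6·18/(5·24) = 1 − 108/120 = 0.100

0.100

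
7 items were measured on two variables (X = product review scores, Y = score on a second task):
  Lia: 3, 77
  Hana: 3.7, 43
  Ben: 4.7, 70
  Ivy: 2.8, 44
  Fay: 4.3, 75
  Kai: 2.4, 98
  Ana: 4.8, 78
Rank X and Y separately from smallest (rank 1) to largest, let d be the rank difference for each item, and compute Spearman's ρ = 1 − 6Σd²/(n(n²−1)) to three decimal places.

Ranks of variable 1: 3, 4, 6, 2, 5, 1, 7
Ranks of variable 2: 5, 1, 3, 2, 4, 7, 6
d = r₁ − r₂: -2, 3, 3, 0, 1, -6, 1
d²: 4, 9, 9, 0, 1, 36, 1; Σd² = 60
ρ = 1 − 6·60/(7·48) = 1 − 360/336 = -0.071

-0.071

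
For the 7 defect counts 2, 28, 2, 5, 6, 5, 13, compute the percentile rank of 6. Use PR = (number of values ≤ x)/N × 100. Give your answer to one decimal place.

71.4

N = 7.
Strictly below 6: 4. Equal to 6: 1.
PR = 5/7 × 100 = 71.4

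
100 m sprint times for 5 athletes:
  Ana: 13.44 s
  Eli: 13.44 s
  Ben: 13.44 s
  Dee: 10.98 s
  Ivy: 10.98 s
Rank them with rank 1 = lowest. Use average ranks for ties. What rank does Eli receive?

Sorted (ascending): 10.98, 10.98, 13.44, 13.44, 13.44
The 2 values of 10.98 occupy positions 1–2 → average rank (1+2)/2 = 1.5.
The 3 values of 13.44 occupy positions 3–5 → average rank 4.
Eli has value 13.44 s → rank 4.

4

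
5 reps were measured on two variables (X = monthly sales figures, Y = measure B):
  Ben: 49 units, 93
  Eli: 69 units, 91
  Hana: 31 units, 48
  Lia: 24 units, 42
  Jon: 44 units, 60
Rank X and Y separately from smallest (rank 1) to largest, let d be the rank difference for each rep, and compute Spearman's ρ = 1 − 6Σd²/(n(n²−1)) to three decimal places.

0.900

Ranks of variable 1: 4, 5, 2, 1, 3
Ranks of variable 2: 5, 4, 2, 1, 3
d = r₁ − r₂: -1, 1, 0, 0, 0
d²: 1, 1, 0, 0, 0; Σd² = 2
ρ = 1 − 6·2/(5·24) = 1 − 12/120 = 0.900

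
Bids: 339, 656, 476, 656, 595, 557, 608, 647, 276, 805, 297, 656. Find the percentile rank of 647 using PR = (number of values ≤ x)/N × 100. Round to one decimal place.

N = 12.
Strictly below 647: 7. Equal to 647: 1.
PR = 8/12 × 100 = 66.7

66.7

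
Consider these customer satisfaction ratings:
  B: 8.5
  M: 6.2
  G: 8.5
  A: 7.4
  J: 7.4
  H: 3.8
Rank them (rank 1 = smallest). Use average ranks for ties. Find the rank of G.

Sorted (ascending): 3.8, 6.2, 7.4, 7.4, 8.5, 8.5
The 2 values of 7.4 occupy positions 3–4 → average rank (3+4)/2 = 3.5.
The 2 values of 8.5 occupy positions 5–6 → average rank (5+6)/2 = 5.5.
G has value 8.5 → rank 5.5.

5.5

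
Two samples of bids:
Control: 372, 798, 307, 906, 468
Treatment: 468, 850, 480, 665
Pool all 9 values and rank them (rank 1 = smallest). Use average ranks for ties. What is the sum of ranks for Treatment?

22.5

Sorted (ascending): 307, 372, 468, 468, 480, 665, 798, 850, 906
The 2 values of 468 occupy positions 3–4 → average rank (3+4)/2 = 3.5.
Treatment values → pooled ranks: 468→3.5, 850→8, 480→5, 665→6
Rank sum = 3.5 + 8 + 5 + 6 = 22.5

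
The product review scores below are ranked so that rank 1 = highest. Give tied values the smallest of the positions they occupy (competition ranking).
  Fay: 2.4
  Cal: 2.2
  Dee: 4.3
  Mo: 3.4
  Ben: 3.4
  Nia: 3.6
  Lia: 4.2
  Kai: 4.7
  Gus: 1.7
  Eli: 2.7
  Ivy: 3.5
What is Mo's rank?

6

Sorted (descending): 4.7, 4.3, 4.2, 3.6, 3.5, 3.4, 3.4, 2.7, 2.4, 2.2, 1.7
The 2 values of 3.4 occupy positions 6–7 → each gets rank 6.
Mo has value 3.4 → rank 6.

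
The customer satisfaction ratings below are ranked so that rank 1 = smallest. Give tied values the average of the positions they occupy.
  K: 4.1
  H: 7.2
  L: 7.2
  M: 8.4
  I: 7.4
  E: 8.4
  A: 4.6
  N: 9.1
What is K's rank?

Sorted (ascending): 4.1, 4.6, 7.2, 7.2, 7.4, 8.4, 8.4, 9.1
The 2 values of 7.2 occupy positions 3–4 → average rank (3+4)/2 = 3.5.
The 2 values of 8.4 occupy positions 6–7 → average rank (6+7)/2 = 6.5.
K has value 4.1 → rank 1.

1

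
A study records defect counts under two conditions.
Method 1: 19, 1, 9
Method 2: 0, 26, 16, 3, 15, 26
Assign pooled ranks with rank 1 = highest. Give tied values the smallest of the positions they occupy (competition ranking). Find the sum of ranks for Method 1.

17

Sorted (descending): 26, 26, 19, 16, 15, 9, 3, 1, 0
The 2 values of 26 occupy positions 1–2 → each gets rank 1.
Method 1 values → pooled ranks: 19→3, 1→8, 9→6
Rank sum = 3 + 8 + 6 = 17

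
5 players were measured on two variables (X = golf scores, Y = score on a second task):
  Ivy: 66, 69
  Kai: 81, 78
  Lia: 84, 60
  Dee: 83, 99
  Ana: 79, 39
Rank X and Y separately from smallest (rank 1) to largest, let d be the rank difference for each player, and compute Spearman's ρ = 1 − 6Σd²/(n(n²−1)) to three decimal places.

0.200

Ranks of variable 1: 1, 3, 5, 4, 2
Ranks of variable 2: 3, 4, 2, 5, 1
d = r₁ − r₂: -2, -1, 3, -1, 1
d²: 4, 1, 9, 1, 1; Σd² = 16
ρ = 1 − 6·16/(5·24) = 1 − 96/120 = 0.200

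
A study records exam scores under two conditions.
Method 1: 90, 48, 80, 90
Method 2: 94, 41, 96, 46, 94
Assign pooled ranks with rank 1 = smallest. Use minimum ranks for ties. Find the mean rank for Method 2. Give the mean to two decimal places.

Sorted (ascending): 41, 46, 48, 80, 90, 90, 94, 94, 96
The 2 values of 90 occupy positions 5–6 → each gets rank 5.
The 2 values of 94 occupy positions 7–8 → each gets rank 7.
Method 2 values → pooled ranks: 94→7, 41→1, 96→9, 46→2, 94→7
Mean rank = (7 + 1 + 9 + 2 + 7) / 5 = 5.20

5.20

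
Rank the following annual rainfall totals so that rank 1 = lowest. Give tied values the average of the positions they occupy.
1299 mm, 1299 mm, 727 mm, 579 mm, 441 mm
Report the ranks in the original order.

Sorted (ascending): 441, 579, 727, 1299, 1299
The 2 values of 1299 occupy positions 4–5 → average rank (4+5)/2 = 4.5.

4.5, 4.5, 3, 2, 1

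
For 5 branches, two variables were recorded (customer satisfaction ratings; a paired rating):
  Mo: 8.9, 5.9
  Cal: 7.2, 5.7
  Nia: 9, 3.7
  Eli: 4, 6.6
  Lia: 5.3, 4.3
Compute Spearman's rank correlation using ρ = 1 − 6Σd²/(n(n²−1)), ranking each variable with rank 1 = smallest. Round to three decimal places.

-0.600

Ranks of variable 1: 4, 3, 5, 1, 2
Ranks of variable 2: 4, 3, 1, 5, 2
d = r₁ − r₂: 0, 0, 4, -4, 0
d²: 0, 0, 16, 16, 0; Σd² = 32
ρ = 1 − 6·32/(5·24) = 1 − 192/120 = -0.600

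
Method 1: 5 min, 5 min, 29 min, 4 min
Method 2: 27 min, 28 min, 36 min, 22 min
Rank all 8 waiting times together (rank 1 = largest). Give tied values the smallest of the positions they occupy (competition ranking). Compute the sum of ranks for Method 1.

22

Sorted (descending): 36, 29, 28, 27, 22, 5, 5, 4
The 2 values of 5 occupy positions 6–7 → each gets rank 6.
Method 1 values → pooled ranks: 5→6, 5→6, 29→2, 4→8
Rank sum = 6 + 6 + 2 + 8 = 22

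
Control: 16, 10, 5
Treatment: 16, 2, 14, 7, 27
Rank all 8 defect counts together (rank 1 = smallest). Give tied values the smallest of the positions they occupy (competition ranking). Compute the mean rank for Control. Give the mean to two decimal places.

4.00

Sorted (ascending): 2, 5, 7, 10, 14, 16, 16, 27
The 2 values of 16 occupy positions 6–7 → each gets rank 6.
Control values → pooled ranks: 16→6, 10→4, 5→2
Mean rank = (6 + 4 + 2) / 3 = 4.00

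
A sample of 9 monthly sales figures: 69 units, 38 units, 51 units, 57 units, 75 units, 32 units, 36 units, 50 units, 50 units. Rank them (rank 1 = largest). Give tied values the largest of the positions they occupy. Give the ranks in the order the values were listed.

2, 7, 4, 3, 1, 9, 8, 6, 6

Sorted (descending): 75, 69, 57, 51, 50, 50, 38, 36, 32
The 2 values of 50 occupy positions 5–6 → each gets rank 6.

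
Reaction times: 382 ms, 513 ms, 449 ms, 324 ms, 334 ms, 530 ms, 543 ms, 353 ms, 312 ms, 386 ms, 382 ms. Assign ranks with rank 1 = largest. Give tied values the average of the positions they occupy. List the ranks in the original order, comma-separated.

Sorted (descending): 543, 530, 513, 449, 386, 382, 382, 353, 334, 324, 312
The 2 values of 382 occupy positions 6–7 → average rank (6+7)/2 = 6.5.

6.5, 3, 4, 10, 9, 2, 1, 8, 11, 5, 6.5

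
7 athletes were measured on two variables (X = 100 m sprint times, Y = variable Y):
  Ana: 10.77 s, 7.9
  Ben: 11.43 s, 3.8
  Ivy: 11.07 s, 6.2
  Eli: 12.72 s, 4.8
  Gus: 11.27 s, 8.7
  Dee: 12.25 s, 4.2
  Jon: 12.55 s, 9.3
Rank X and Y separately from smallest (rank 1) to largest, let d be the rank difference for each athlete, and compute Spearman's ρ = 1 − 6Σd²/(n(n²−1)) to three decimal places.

-0.143

Ranks of variable 1: 1, 4, 2, 7, 3, 5, 6
Ranks of variable 2: 5, 1, 4, 3, 6, 2, 7
d = r₁ − r₂: -4, 3, -2, 4, -3, 3, -1
d²: 16, 9, 4, 16, 9, 9, 1; Σd² = 64
ρ = 1 − 6·64/(7·48) = 1 − 384/336 = -0.143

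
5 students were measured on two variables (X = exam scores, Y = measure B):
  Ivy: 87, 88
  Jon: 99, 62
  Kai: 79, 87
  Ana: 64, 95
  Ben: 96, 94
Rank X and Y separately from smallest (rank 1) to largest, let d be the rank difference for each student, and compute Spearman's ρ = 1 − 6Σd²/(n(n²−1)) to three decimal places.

-0.600

Ranks of variable 1: 3, 5, 2, 1, 4
Ranks of variable 2: 3, 1, 2, 5, 4
d = r₁ − r₂: 0, 4, 0, -4, 0
d²: 0, 16, 0, 16, 0; Σd² = 32
ρ = 1 − 6·32/(5·24) = 1 − 192/120 = -0.600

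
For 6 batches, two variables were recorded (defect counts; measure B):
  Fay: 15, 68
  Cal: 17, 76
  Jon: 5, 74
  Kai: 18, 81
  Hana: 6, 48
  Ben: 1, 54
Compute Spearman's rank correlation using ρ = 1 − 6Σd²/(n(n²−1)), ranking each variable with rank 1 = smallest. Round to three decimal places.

0.714

Ranks of variable 1: 4, 5, 2, 6, 3, 1
Ranks of variable 2: 3, 5, 4, 6, 1, 2
d = r₁ − r₂: 1, 0, -2, 0, 2, -1
d²: 1, 0, 4, 0, 4, 1; Σd² = 10
ρ = 1 − 6·10/(6·35) = 1 − 60/210 = 0.714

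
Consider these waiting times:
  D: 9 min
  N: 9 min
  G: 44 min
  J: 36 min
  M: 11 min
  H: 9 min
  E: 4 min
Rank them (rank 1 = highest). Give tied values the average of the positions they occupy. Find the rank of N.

5

Sorted (descending): 44, 36, 11, 9, 9, 9, 4
The 3 values of 9 occupy positions 4–6 → average rank 5.
N has value 9 min → rank 5.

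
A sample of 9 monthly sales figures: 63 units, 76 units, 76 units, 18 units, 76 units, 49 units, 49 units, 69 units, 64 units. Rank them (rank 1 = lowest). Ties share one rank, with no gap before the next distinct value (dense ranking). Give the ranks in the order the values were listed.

3, 6, 6, 1, 6, 2, 2, 5, 4

Sorted (ascending): 18, 49, 49, 63, 64, 69, 76, 76, 76
The 2 values of 49 share dense rank 2.
The 3 values of 76 share dense rank 6.
Remaining distinct values take the next consecutive integers.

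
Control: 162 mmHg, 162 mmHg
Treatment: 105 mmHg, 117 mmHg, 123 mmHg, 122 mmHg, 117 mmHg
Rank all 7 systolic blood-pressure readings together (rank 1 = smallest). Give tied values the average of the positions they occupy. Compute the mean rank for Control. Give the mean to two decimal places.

Sorted (ascending): 105, 117, 117, 122, 123, 162, 162
The 2 values of 117 occupy positions 2–3 → average rank (2+3)/2 = 2.5.
The 2 values of 162 occupy positions 6–7 → average rank (6+7)/2 = 6.5.
Control values → pooled ranks: 162→6.5, 162→6.5
Mean rank = (6.5 + 6.5) / 2 = 6.50

6.50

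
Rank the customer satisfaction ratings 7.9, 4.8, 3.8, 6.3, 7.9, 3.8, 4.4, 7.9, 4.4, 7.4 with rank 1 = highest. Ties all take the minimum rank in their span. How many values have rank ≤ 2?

Sorted (descending): 7.9, 7.9, 7.9, 7.4, 6.3, 4.8, 4.4, 4.4, 3.8, 3.8
The 3 values of 7.9 occupy positions 1–3 → each gets rank 1.
The 2 values of 4.4 occupy positions 7–8 → each gets rank 7.
The 2 values of 3.8 occupy positions 9–10 → each gets rank 9.
Ranks ≤ 2: {1, 1, 1} → 3 values.

3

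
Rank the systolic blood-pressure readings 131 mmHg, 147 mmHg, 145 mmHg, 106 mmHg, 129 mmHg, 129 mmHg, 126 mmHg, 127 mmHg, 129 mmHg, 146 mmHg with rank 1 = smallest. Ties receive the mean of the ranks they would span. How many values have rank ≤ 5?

Sorted (ascending): 106, 126, 127, 129, 129, 129, 131, 145, 146, 147
The 3 values of 129 occupy positions 4–6 → average rank 5.
Ranks ≤ 5: {1, 2, 3, 5, 5, 5} → 6 values.

6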